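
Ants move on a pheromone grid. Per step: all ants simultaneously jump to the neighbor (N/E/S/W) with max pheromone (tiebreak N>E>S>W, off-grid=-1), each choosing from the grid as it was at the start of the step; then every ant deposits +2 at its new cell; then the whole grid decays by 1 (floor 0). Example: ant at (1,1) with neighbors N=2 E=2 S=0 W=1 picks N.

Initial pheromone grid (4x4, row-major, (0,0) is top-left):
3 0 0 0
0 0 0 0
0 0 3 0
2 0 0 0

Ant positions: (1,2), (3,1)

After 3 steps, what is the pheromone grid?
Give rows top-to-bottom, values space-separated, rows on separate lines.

After step 1: ants at (2,2),(3,0)
  2 0 0 0
  0 0 0 0
  0 0 4 0
  3 0 0 0
After step 2: ants at (1,2),(2,0)
  1 0 0 0
  0 0 1 0
  1 0 3 0
  2 0 0 0
After step 3: ants at (2,2),(3,0)
  0 0 0 0
  0 0 0 0
  0 0 4 0
  3 0 0 0

0 0 0 0
0 0 0 0
0 0 4 0
3 0 0 0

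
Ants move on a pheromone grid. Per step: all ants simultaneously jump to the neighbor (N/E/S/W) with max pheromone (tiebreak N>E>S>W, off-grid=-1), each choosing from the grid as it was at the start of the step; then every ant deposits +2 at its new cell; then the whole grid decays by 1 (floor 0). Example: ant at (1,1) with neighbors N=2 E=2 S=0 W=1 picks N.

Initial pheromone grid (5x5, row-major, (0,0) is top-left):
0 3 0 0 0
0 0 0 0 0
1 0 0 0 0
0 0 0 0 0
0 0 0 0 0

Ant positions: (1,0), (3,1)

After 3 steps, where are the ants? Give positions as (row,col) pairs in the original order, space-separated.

Step 1: ant0:(1,0)->S->(2,0) | ant1:(3,1)->N->(2,1)
  grid max=2 at (0,1)
Step 2: ant0:(2,0)->E->(2,1) | ant1:(2,1)->W->(2,0)
  grid max=3 at (2,0)
Step 3: ant0:(2,1)->W->(2,0) | ant1:(2,0)->E->(2,1)
  grid max=4 at (2,0)

(2,0) (2,1)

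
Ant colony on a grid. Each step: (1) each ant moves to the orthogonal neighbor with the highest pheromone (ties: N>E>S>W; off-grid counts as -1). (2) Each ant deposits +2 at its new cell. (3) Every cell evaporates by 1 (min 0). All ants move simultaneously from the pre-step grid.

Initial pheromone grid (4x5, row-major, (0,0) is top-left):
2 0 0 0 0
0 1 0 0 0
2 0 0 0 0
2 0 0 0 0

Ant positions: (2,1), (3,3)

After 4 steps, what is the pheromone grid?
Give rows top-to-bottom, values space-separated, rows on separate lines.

After step 1: ants at (2,0),(2,3)
  1 0 0 0 0
  0 0 0 0 0
  3 0 0 1 0
  1 0 0 0 0
After step 2: ants at (3,0),(1,3)
  0 0 0 0 0
  0 0 0 1 0
  2 0 0 0 0
  2 0 0 0 0
After step 3: ants at (2,0),(0,3)
  0 0 0 1 0
  0 0 0 0 0
  3 0 0 0 0
  1 0 0 0 0
After step 4: ants at (3,0),(0,4)
  0 0 0 0 1
  0 0 0 0 0
  2 0 0 0 0
  2 0 0 0 0

0 0 0 0 1
0 0 0 0 0
2 0 0 0 0
2 0 0 0 0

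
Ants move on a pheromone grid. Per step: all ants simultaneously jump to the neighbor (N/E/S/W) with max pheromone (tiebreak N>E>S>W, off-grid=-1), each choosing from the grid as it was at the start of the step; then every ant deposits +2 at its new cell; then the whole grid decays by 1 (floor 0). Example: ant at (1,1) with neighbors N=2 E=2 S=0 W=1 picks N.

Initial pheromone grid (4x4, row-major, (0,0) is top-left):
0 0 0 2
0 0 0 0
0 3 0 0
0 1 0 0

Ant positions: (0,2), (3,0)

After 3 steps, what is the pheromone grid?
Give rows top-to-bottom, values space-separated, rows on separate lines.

After step 1: ants at (0,3),(3,1)
  0 0 0 3
  0 0 0 0
  0 2 0 0
  0 2 0 0
After step 2: ants at (1,3),(2,1)
  0 0 0 2
  0 0 0 1
  0 3 0 0
  0 1 0 0
After step 3: ants at (0,3),(3,1)
  0 0 0 3
  0 0 0 0
  0 2 0 0
  0 2 0 0

0 0 0 3
0 0 0 0
0 2 0 0
0 2 0 0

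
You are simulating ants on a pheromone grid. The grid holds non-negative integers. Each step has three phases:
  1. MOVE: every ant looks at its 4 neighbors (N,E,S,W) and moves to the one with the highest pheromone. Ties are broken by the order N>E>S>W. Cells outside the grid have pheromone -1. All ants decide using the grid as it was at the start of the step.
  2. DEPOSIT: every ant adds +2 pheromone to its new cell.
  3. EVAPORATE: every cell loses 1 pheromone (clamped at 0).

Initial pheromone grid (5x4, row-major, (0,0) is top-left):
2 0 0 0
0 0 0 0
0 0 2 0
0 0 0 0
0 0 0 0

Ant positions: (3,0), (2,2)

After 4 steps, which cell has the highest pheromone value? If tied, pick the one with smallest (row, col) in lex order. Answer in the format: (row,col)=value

Step 1: ant0:(3,0)->N->(2,0) | ant1:(2,2)->N->(1,2)
  grid max=1 at (0,0)
Step 2: ant0:(2,0)->N->(1,0) | ant1:(1,2)->S->(2,2)
  grid max=2 at (2,2)
Step 3: ant0:(1,0)->N->(0,0) | ant1:(2,2)->N->(1,2)
  grid max=1 at (0,0)
Step 4: ant0:(0,0)->E->(0,1) | ant1:(1,2)->S->(2,2)
  grid max=2 at (2,2)
Final grid:
  0 1 0 0
  0 0 0 0
  0 0 2 0
  0 0 0 0
  0 0 0 0
Max pheromone 2 at (2,2)

Answer: (2,2)=2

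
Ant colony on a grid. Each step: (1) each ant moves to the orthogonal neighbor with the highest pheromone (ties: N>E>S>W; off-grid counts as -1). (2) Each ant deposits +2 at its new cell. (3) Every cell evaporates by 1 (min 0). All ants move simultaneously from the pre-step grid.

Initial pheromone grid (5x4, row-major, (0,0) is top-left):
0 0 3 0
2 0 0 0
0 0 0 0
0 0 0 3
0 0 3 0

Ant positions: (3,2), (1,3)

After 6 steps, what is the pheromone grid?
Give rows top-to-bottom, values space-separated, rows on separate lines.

After step 1: ants at (3,3),(0,3)
  0 0 2 1
  1 0 0 0
  0 0 0 0
  0 0 0 4
  0 0 2 0
After step 2: ants at (2,3),(0,2)
  0 0 3 0
  0 0 0 0
  0 0 0 1
  0 0 0 3
  0 0 1 0
After step 3: ants at (3,3),(0,3)
  0 0 2 1
  0 0 0 0
  0 0 0 0
  0 0 0 4
  0 0 0 0
After step 4: ants at (2,3),(0,2)
  0 0 3 0
  0 0 0 0
  0 0 0 1
  0 0 0 3
  0 0 0 0
After step 5: ants at (3,3),(0,3)
  0 0 2 1
  0 0 0 0
  0 0 0 0
  0 0 0 4
  0 0 0 0
After step 6: ants at (2,3),(0,2)
  0 0 3 0
  0 0 0 0
  0 0 0 1
  0 0 0 3
  0 0 0 0

0 0 3 0
0 0 0 0
0 0 0 1
0 0 0 3
0 0 0 0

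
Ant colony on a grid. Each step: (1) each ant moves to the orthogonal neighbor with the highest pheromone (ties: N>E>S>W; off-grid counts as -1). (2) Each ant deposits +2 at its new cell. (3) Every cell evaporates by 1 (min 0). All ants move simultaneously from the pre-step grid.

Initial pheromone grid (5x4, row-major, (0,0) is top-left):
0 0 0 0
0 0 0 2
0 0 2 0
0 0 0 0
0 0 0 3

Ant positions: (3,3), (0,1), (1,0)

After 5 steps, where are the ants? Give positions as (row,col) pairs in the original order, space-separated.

Step 1: ant0:(3,3)->S->(4,3) | ant1:(0,1)->E->(0,2) | ant2:(1,0)->N->(0,0)
  grid max=4 at (4,3)
Step 2: ant0:(4,3)->N->(3,3) | ant1:(0,2)->E->(0,3) | ant2:(0,0)->E->(0,1)
  grid max=3 at (4,3)
Step 3: ant0:(3,3)->S->(4,3) | ant1:(0,3)->S->(1,3) | ant2:(0,1)->E->(0,2)
  grid max=4 at (4,3)
Step 4: ant0:(4,3)->N->(3,3) | ant1:(1,3)->N->(0,3) | ant2:(0,2)->E->(0,3)
  grid max=3 at (0,3)
Step 5: ant0:(3,3)->S->(4,3) | ant1:(0,3)->S->(1,3) | ant2:(0,3)->S->(1,3)
  grid max=4 at (4,3)

(4,3) (1,3) (1,3)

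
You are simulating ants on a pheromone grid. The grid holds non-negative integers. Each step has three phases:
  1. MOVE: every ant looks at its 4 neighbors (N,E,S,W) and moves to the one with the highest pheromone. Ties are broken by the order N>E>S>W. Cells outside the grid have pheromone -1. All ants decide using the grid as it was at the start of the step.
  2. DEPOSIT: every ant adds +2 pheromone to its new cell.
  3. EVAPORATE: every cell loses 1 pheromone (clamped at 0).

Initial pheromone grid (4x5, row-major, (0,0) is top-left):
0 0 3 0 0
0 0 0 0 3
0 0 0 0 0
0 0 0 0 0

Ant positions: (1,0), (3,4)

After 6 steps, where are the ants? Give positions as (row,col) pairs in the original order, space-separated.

Step 1: ant0:(1,0)->N->(0,0) | ant1:(3,4)->N->(2,4)
  grid max=2 at (0,2)
Step 2: ant0:(0,0)->E->(0,1) | ant1:(2,4)->N->(1,4)
  grid max=3 at (1,4)
Step 3: ant0:(0,1)->E->(0,2) | ant1:(1,4)->N->(0,4)
  grid max=2 at (0,2)
Step 4: ant0:(0,2)->E->(0,3) | ant1:(0,4)->S->(1,4)
  grid max=3 at (1,4)
Step 5: ant0:(0,3)->W->(0,2) | ant1:(1,4)->N->(0,4)
  grid max=2 at (0,2)
Step 6: ant0:(0,2)->E->(0,3) | ant1:(0,4)->S->(1,4)
  grid max=3 at (1,4)

(0,3) (1,4)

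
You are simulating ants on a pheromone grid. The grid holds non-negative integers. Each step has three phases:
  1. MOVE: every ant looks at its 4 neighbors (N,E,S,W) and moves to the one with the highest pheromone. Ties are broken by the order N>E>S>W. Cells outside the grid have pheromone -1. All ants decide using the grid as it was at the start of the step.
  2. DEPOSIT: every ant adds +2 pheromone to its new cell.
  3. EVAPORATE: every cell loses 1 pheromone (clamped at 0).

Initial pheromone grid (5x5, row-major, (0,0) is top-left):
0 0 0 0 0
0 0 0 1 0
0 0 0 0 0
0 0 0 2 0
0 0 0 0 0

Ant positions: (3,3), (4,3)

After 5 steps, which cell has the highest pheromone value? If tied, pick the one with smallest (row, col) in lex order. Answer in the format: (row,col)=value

Answer: (3,3)=7

Derivation:
Step 1: ant0:(3,3)->N->(2,3) | ant1:(4,3)->N->(3,3)
  grid max=3 at (3,3)
Step 2: ant0:(2,3)->S->(3,3) | ant1:(3,3)->N->(2,3)
  grid max=4 at (3,3)
Step 3: ant0:(3,3)->N->(2,3) | ant1:(2,3)->S->(3,3)
  grid max=5 at (3,3)
Step 4: ant0:(2,3)->S->(3,3) | ant1:(3,3)->N->(2,3)
  grid max=6 at (3,3)
Step 5: ant0:(3,3)->N->(2,3) | ant1:(2,3)->S->(3,3)
  grid max=7 at (3,3)
Final grid:
  0 0 0 0 0
  0 0 0 0 0
  0 0 0 5 0
  0 0 0 7 0
  0 0 0 0 0
Max pheromone 7 at (3,3)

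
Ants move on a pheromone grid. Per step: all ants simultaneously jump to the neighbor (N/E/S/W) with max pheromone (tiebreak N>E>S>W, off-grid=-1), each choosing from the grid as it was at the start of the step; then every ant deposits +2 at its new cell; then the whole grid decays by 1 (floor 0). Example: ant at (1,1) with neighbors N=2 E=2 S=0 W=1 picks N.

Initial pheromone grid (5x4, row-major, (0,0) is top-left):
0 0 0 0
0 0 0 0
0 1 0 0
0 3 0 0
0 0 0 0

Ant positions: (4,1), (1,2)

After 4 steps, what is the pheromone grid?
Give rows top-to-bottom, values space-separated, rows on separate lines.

After step 1: ants at (3,1),(0,2)
  0 0 1 0
  0 0 0 0
  0 0 0 0
  0 4 0 0
  0 0 0 0
After step 2: ants at (2,1),(0,3)
  0 0 0 1
  0 0 0 0
  0 1 0 0
  0 3 0 0
  0 0 0 0
After step 3: ants at (3,1),(1,3)
  0 0 0 0
  0 0 0 1
  0 0 0 0
  0 4 0 0
  0 0 0 0
After step 4: ants at (2,1),(0,3)
  0 0 0 1
  0 0 0 0
  0 1 0 0
  0 3 0 0
  0 0 0 0

0 0 0 1
0 0 0 0
0 1 0 0
0 3 0 0
0 0 0 0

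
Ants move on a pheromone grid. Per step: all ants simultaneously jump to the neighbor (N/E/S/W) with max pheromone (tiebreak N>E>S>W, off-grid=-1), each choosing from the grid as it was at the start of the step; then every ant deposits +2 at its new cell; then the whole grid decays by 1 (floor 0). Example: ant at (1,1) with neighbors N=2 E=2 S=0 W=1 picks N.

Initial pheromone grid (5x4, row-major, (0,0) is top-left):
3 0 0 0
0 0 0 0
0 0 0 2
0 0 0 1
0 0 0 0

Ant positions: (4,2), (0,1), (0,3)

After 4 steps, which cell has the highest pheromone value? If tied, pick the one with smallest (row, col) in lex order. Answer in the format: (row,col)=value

Answer: (2,3)=4

Derivation:
Step 1: ant0:(4,2)->N->(3,2) | ant1:(0,1)->W->(0,0) | ant2:(0,3)->S->(1,3)
  grid max=4 at (0,0)
Step 2: ant0:(3,2)->N->(2,2) | ant1:(0,0)->E->(0,1) | ant2:(1,3)->S->(2,3)
  grid max=3 at (0,0)
Step 3: ant0:(2,2)->E->(2,3) | ant1:(0,1)->W->(0,0) | ant2:(2,3)->W->(2,2)
  grid max=4 at (0,0)
Step 4: ant0:(2,3)->W->(2,2) | ant1:(0,0)->E->(0,1) | ant2:(2,2)->E->(2,3)
  grid max=4 at (2,3)
Final grid:
  3 1 0 0
  0 0 0 0
  0 0 3 4
  0 0 0 0
  0 0 0 0
Max pheromone 4 at (2,3)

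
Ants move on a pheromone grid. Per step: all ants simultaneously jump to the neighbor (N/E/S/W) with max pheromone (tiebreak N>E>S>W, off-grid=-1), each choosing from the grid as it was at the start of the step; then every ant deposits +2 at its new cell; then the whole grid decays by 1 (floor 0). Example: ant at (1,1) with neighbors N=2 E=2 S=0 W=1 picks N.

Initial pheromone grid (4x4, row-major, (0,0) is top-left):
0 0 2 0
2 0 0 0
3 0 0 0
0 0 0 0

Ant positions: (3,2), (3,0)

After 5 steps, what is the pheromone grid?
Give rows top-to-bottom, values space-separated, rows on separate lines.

After step 1: ants at (2,2),(2,0)
  0 0 1 0
  1 0 0 0
  4 0 1 0
  0 0 0 0
After step 2: ants at (1,2),(1,0)
  0 0 0 0
  2 0 1 0
  3 0 0 0
  0 0 0 0
After step 3: ants at (0,2),(2,0)
  0 0 1 0
  1 0 0 0
  4 0 0 0
  0 0 0 0
After step 4: ants at (0,3),(1,0)
  0 0 0 1
  2 0 0 0
  3 0 0 0
  0 0 0 0
After step 5: ants at (1,3),(2,0)
  0 0 0 0
  1 0 0 1
  4 0 0 0
  0 0 0 0

0 0 0 0
1 0 0 1
4 0 0 0
0 0 0 0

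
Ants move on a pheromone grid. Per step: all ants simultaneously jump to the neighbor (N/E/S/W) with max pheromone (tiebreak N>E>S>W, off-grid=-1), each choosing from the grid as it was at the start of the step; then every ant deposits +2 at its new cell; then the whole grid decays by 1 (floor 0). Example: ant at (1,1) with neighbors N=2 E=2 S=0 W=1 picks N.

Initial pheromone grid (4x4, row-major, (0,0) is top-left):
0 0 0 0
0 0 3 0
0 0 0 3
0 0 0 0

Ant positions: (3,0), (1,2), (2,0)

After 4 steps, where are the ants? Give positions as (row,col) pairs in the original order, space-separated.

Step 1: ant0:(3,0)->N->(2,0) | ant1:(1,2)->N->(0,2) | ant2:(2,0)->N->(1,0)
  grid max=2 at (1,2)
Step 2: ant0:(2,0)->N->(1,0) | ant1:(0,2)->S->(1,2) | ant2:(1,0)->S->(2,0)
  grid max=3 at (1,2)
Step 3: ant0:(1,0)->S->(2,0) | ant1:(1,2)->N->(0,2) | ant2:(2,0)->N->(1,0)
  grid max=3 at (1,0)
Step 4: ant0:(2,0)->N->(1,0) | ant1:(0,2)->S->(1,2) | ant2:(1,0)->S->(2,0)
  grid max=4 at (1,0)

(1,0) (1,2) (2,0)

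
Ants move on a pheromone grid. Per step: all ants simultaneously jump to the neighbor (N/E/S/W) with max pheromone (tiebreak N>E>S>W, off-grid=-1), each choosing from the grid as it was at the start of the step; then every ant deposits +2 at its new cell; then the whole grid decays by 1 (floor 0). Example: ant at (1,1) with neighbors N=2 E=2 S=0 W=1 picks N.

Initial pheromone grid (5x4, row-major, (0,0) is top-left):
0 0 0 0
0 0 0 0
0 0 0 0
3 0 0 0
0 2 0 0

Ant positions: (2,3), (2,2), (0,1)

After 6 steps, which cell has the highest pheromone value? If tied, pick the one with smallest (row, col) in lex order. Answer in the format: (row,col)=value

Answer: (1,2)=12

Derivation:
Step 1: ant0:(2,3)->N->(1,3) | ant1:(2,2)->N->(1,2) | ant2:(0,1)->E->(0,2)
  grid max=2 at (3,0)
Step 2: ant0:(1,3)->W->(1,2) | ant1:(1,2)->N->(0,2) | ant2:(0,2)->S->(1,2)
  grid max=4 at (1,2)
Step 3: ant0:(1,2)->N->(0,2) | ant1:(0,2)->S->(1,2) | ant2:(1,2)->N->(0,2)
  grid max=5 at (0,2)
Step 4: ant0:(0,2)->S->(1,2) | ant1:(1,2)->N->(0,2) | ant2:(0,2)->S->(1,2)
  grid max=8 at (1,2)
Step 5: ant0:(1,2)->N->(0,2) | ant1:(0,2)->S->(1,2) | ant2:(1,2)->N->(0,2)
  grid max=9 at (0,2)
Step 6: ant0:(0,2)->S->(1,2) | ant1:(1,2)->N->(0,2) | ant2:(0,2)->S->(1,2)
  grid max=12 at (1,2)
Final grid:
  0 0 10 0
  0 0 12 0
  0 0 0 0
  0 0 0 0
  0 0 0 0
Max pheromone 12 at (1,2)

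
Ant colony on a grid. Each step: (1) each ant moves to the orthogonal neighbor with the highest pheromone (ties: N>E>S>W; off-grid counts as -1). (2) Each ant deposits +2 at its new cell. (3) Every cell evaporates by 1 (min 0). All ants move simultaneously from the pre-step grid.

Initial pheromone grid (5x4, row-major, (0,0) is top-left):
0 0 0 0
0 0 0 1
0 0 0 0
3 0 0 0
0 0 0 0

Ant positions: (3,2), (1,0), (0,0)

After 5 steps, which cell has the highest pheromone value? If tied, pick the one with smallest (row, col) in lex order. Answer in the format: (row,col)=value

Answer: (0,0)=7

Derivation:
Step 1: ant0:(3,2)->N->(2,2) | ant1:(1,0)->N->(0,0) | ant2:(0,0)->E->(0,1)
  grid max=2 at (3,0)
Step 2: ant0:(2,2)->N->(1,2) | ant1:(0,0)->E->(0,1) | ant2:(0,1)->W->(0,0)
  grid max=2 at (0,0)
Step 3: ant0:(1,2)->N->(0,2) | ant1:(0,1)->W->(0,0) | ant2:(0,0)->E->(0,1)
  grid max=3 at (0,0)
Step 4: ant0:(0,2)->W->(0,1) | ant1:(0,0)->E->(0,1) | ant2:(0,1)->W->(0,0)
  grid max=6 at (0,1)
Step 5: ant0:(0,1)->W->(0,0) | ant1:(0,1)->W->(0,0) | ant2:(0,0)->E->(0,1)
  grid max=7 at (0,0)
Final grid:
  7 7 0 0
  0 0 0 0
  0 0 0 0
  0 0 0 0
  0 0 0 0
Max pheromone 7 at (0,0)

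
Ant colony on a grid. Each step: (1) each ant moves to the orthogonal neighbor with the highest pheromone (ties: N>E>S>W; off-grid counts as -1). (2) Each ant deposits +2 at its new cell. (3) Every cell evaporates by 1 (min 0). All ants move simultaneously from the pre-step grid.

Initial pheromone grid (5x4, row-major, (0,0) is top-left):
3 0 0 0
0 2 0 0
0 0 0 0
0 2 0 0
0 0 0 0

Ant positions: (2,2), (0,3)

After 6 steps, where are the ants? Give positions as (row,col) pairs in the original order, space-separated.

Step 1: ant0:(2,2)->N->(1,2) | ant1:(0,3)->S->(1,3)
  grid max=2 at (0,0)
Step 2: ant0:(1,2)->E->(1,3) | ant1:(1,3)->W->(1,2)
  grid max=2 at (1,2)
Step 3: ant0:(1,3)->W->(1,2) | ant1:(1,2)->E->(1,3)
  grid max=3 at (1,2)
Step 4: ant0:(1,2)->E->(1,3) | ant1:(1,3)->W->(1,2)
  grid max=4 at (1,2)
Step 5: ant0:(1,3)->W->(1,2) | ant1:(1,2)->E->(1,3)
  grid max=5 at (1,2)
Step 6: ant0:(1,2)->E->(1,3) | ant1:(1,3)->W->(1,2)
  grid max=6 at (1,2)

(1,3) (1,2)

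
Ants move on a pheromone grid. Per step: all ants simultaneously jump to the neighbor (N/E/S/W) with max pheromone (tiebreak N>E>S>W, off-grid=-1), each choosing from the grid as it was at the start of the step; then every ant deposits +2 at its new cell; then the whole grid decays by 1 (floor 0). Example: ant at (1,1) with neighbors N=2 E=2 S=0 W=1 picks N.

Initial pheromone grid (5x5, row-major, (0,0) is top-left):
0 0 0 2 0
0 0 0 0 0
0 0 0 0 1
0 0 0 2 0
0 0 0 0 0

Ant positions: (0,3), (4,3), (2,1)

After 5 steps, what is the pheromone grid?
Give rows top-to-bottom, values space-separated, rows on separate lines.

After step 1: ants at (0,4),(3,3),(1,1)
  0 0 0 1 1
  0 1 0 0 0
  0 0 0 0 0
  0 0 0 3 0
  0 0 0 0 0
After step 2: ants at (0,3),(2,3),(0,1)
  0 1 0 2 0
  0 0 0 0 0
  0 0 0 1 0
  0 0 0 2 0
  0 0 0 0 0
After step 3: ants at (0,4),(3,3),(0,2)
  0 0 1 1 1
  0 0 0 0 0
  0 0 0 0 0
  0 0 0 3 0
  0 0 0 0 0
After step 4: ants at (0,3),(2,3),(0,3)
  0 0 0 4 0
  0 0 0 0 0
  0 0 0 1 0
  0 0 0 2 0
  0 0 0 0 0
After step 5: ants at (0,4),(3,3),(0,4)
  0 0 0 3 3
  0 0 0 0 0
  0 0 0 0 0
  0 0 0 3 0
  0 0 0 0 0

0 0 0 3 3
0 0 0 0 0
0 0 0 0 0
0 0 0 3 0
0 0 0 0 0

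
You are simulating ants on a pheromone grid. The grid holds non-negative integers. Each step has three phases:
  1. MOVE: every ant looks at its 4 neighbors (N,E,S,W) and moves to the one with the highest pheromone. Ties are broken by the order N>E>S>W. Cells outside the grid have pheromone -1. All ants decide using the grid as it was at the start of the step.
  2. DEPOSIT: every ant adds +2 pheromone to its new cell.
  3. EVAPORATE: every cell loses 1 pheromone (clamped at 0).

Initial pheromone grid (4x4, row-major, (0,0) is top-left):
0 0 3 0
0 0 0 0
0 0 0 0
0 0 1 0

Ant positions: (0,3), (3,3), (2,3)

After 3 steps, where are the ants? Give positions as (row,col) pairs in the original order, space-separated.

Step 1: ant0:(0,3)->W->(0,2) | ant1:(3,3)->W->(3,2) | ant2:(2,3)->N->(1,3)
  grid max=4 at (0,2)
Step 2: ant0:(0,2)->E->(0,3) | ant1:(3,2)->N->(2,2) | ant2:(1,3)->N->(0,3)
  grid max=3 at (0,2)
Step 3: ant0:(0,3)->W->(0,2) | ant1:(2,2)->S->(3,2) | ant2:(0,3)->W->(0,2)
  grid max=6 at (0,2)

(0,2) (3,2) (0,2)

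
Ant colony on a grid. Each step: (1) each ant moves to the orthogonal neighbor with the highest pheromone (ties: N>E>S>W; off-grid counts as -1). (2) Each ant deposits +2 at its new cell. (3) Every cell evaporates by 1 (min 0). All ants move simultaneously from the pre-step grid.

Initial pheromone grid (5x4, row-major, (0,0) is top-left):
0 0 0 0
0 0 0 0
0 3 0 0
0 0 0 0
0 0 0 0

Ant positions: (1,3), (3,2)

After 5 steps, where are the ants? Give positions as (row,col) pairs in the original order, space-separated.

Step 1: ant0:(1,3)->N->(0,3) | ant1:(3,2)->N->(2,2)
  grid max=2 at (2,1)
Step 2: ant0:(0,3)->S->(1,3) | ant1:(2,2)->W->(2,1)
  grid max=3 at (2,1)
Step 3: ant0:(1,3)->N->(0,3) | ant1:(2,1)->N->(1,1)
  grid max=2 at (2,1)
Step 4: ant0:(0,3)->S->(1,3) | ant1:(1,1)->S->(2,1)
  grid max=3 at (2,1)
Step 5: ant0:(1,3)->N->(0,3) | ant1:(2,1)->N->(1,1)
  grid max=2 at (2,1)

(0,3) (1,1)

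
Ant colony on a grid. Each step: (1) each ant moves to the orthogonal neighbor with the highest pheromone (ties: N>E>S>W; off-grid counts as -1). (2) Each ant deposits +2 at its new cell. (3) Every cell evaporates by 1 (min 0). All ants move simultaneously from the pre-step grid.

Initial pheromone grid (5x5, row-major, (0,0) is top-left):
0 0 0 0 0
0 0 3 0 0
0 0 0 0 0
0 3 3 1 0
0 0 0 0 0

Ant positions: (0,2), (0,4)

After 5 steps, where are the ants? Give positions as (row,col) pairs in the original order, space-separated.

Step 1: ant0:(0,2)->S->(1,2) | ant1:(0,4)->S->(1,4)
  grid max=4 at (1,2)
Step 2: ant0:(1,2)->N->(0,2) | ant1:(1,4)->N->(0,4)
  grid max=3 at (1,2)
Step 3: ant0:(0,2)->S->(1,2) | ant1:(0,4)->S->(1,4)
  grid max=4 at (1,2)
Step 4: ant0:(1,2)->N->(0,2) | ant1:(1,4)->N->(0,4)
  grid max=3 at (1,2)
Step 5: ant0:(0,2)->S->(1,2) | ant1:(0,4)->S->(1,4)
  grid max=4 at (1,2)

(1,2) (1,4)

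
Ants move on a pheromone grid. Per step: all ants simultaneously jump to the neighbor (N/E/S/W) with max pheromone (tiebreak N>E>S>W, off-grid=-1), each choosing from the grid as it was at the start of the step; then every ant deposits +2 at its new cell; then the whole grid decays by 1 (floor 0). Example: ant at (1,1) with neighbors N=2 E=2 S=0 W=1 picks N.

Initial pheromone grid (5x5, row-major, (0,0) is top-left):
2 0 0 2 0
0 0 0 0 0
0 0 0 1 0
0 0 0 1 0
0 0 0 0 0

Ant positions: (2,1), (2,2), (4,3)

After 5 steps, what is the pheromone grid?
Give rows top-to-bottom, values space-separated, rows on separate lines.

After step 1: ants at (1,1),(2,3),(3,3)
  1 0 0 1 0
  0 1 0 0 0
  0 0 0 2 0
  0 0 0 2 0
  0 0 0 0 0
After step 2: ants at (0,1),(3,3),(2,3)
  0 1 0 0 0
  0 0 0 0 0
  0 0 0 3 0
  0 0 0 3 0
  0 0 0 0 0
After step 3: ants at (0,2),(2,3),(3,3)
  0 0 1 0 0
  0 0 0 0 0
  0 0 0 4 0
  0 0 0 4 0
  0 0 0 0 0
After step 4: ants at (0,3),(3,3),(2,3)
  0 0 0 1 0
  0 0 0 0 0
  0 0 0 5 0
  0 0 0 5 0
  0 0 0 0 0
After step 5: ants at (0,4),(2,3),(3,3)
  0 0 0 0 1
  0 0 0 0 0
  0 0 0 6 0
  0 0 0 6 0
  0 0 0 0 0

0 0 0 0 1
0 0 0 0 0
0 0 0 6 0
0 0 0 6 0
0 0 0 0 0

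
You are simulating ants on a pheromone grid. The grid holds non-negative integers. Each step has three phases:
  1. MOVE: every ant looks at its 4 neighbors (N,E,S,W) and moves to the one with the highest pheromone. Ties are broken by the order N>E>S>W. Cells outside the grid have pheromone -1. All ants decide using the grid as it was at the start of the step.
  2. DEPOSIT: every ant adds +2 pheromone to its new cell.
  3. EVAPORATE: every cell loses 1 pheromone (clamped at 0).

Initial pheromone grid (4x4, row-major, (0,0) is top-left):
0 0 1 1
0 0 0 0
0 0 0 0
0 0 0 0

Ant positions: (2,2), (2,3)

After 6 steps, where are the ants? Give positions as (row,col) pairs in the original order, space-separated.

Step 1: ant0:(2,2)->N->(1,2) | ant1:(2,3)->N->(1,3)
  grid max=1 at (1,2)
Step 2: ant0:(1,2)->E->(1,3) | ant1:(1,3)->W->(1,2)
  grid max=2 at (1,2)
Step 3: ant0:(1,3)->W->(1,2) | ant1:(1,2)->E->(1,3)
  grid max=3 at (1,2)
Step 4: ant0:(1,2)->E->(1,3) | ant1:(1,3)->W->(1,2)
  grid max=4 at (1,2)
Step 5: ant0:(1,3)->W->(1,2) | ant1:(1,2)->E->(1,3)
  grid max=5 at (1,2)
Step 6: ant0:(1,2)->E->(1,3) | ant1:(1,3)->W->(1,2)
  grid max=6 at (1,2)

(1,3) (1,2)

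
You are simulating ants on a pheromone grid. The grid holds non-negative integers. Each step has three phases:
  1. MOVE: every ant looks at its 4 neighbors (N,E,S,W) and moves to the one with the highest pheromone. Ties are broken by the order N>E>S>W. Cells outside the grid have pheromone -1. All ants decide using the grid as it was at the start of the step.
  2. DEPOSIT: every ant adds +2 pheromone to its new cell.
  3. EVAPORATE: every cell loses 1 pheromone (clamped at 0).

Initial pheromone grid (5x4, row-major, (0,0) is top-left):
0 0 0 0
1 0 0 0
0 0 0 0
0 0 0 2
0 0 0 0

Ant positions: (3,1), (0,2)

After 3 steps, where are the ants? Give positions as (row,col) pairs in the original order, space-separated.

Step 1: ant0:(3,1)->N->(2,1) | ant1:(0,2)->E->(0,3)
  grid max=1 at (0,3)
Step 2: ant0:(2,1)->N->(1,1) | ant1:(0,3)->S->(1,3)
  grid max=1 at (1,1)
Step 3: ant0:(1,1)->N->(0,1) | ant1:(1,3)->N->(0,3)
  grid max=1 at (0,1)

(0,1) (0,3)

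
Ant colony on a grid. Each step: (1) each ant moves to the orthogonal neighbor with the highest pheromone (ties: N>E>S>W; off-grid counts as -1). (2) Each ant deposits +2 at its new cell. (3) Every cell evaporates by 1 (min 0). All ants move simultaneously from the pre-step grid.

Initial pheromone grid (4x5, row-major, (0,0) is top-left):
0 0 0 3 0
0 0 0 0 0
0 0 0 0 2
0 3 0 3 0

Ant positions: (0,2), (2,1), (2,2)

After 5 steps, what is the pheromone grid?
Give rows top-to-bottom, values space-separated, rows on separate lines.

After step 1: ants at (0,3),(3,1),(1,2)
  0 0 0 4 0
  0 0 1 0 0
  0 0 0 0 1
  0 4 0 2 0
After step 2: ants at (0,4),(2,1),(0,2)
  0 0 1 3 1
  0 0 0 0 0
  0 1 0 0 0
  0 3 0 1 0
After step 3: ants at (0,3),(3,1),(0,3)
  0 0 0 6 0
  0 0 0 0 0
  0 0 0 0 0
  0 4 0 0 0
After step 4: ants at (0,4),(2,1),(0,4)
  0 0 0 5 3
  0 0 0 0 0
  0 1 0 0 0
  0 3 0 0 0
After step 5: ants at (0,3),(3,1),(0,3)
  0 0 0 8 2
  0 0 0 0 0
  0 0 0 0 0
  0 4 0 0 0

0 0 0 8 2
0 0 0 0 0
0 0 0 0 0
0 4 0 0 0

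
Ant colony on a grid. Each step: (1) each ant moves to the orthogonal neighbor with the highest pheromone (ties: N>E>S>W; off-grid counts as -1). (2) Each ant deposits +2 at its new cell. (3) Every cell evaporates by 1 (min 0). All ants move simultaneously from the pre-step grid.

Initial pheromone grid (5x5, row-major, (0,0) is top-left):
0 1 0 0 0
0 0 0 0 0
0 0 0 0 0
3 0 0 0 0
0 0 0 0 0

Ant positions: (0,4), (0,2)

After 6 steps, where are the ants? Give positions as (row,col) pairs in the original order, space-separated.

Step 1: ant0:(0,4)->S->(1,4) | ant1:(0,2)->W->(0,1)
  grid max=2 at (0,1)
Step 2: ant0:(1,4)->N->(0,4) | ant1:(0,1)->E->(0,2)
  grid max=1 at (0,1)
Step 3: ant0:(0,4)->S->(1,4) | ant1:(0,2)->W->(0,1)
  grid max=2 at (0,1)
Step 4: ant0:(1,4)->N->(0,4) | ant1:(0,1)->E->(0,2)
  grid max=1 at (0,1)
Step 5: ant0:(0,4)->S->(1,4) | ant1:(0,2)->W->(0,1)
  grid max=2 at (0,1)
Step 6: ant0:(1,4)->N->(0,4) | ant1:(0,1)->E->(0,2)
  grid max=1 at (0,1)

(0,4) (0,2)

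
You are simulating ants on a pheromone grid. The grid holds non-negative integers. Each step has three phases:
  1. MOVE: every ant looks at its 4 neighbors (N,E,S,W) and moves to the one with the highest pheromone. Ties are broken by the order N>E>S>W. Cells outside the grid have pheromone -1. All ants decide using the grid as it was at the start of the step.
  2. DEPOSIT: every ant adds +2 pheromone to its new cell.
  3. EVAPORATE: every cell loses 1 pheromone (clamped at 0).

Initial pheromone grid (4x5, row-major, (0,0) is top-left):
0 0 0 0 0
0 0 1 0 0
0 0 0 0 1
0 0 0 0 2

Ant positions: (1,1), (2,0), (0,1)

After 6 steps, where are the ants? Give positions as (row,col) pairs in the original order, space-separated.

Step 1: ant0:(1,1)->E->(1,2) | ant1:(2,0)->N->(1,0) | ant2:(0,1)->E->(0,2)
  grid max=2 at (1,2)
Step 2: ant0:(1,2)->N->(0,2) | ant1:(1,0)->N->(0,0) | ant2:(0,2)->S->(1,2)
  grid max=3 at (1,2)
Step 3: ant0:(0,2)->S->(1,2) | ant1:(0,0)->E->(0,1) | ant2:(1,2)->N->(0,2)
  grid max=4 at (1,2)
Step 4: ant0:(1,2)->N->(0,2) | ant1:(0,1)->E->(0,2) | ant2:(0,2)->S->(1,2)
  grid max=6 at (0,2)
Step 5: ant0:(0,2)->S->(1,2) | ant1:(0,2)->S->(1,2) | ant2:(1,2)->N->(0,2)
  grid max=8 at (1,2)
Step 6: ant0:(1,2)->N->(0,2) | ant1:(1,2)->N->(0,2) | ant2:(0,2)->S->(1,2)
  grid max=10 at (0,2)

(0,2) (0,2) (1,2)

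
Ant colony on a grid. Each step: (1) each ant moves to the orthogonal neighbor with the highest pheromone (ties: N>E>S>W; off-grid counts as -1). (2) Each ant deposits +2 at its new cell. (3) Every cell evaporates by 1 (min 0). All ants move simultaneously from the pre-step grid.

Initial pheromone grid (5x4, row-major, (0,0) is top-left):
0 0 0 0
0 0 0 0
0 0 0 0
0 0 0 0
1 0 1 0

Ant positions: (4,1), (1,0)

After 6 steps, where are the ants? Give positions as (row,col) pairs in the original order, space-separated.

Step 1: ant0:(4,1)->E->(4,2) | ant1:(1,0)->N->(0,0)
  grid max=2 at (4,2)
Step 2: ant0:(4,2)->N->(3,2) | ant1:(0,0)->E->(0,1)
  grid max=1 at (0,1)
Step 3: ant0:(3,2)->S->(4,2) | ant1:(0,1)->E->(0,2)
  grid max=2 at (4,2)
Step 4: ant0:(4,2)->N->(3,2) | ant1:(0,2)->E->(0,3)
  grid max=1 at (0,3)
Step 5: ant0:(3,2)->S->(4,2) | ant1:(0,3)->S->(1,3)
  grid max=2 at (4,2)
Step 6: ant0:(4,2)->N->(3,2) | ant1:(1,3)->N->(0,3)
  grid max=1 at (0,3)

(3,2) (0,3)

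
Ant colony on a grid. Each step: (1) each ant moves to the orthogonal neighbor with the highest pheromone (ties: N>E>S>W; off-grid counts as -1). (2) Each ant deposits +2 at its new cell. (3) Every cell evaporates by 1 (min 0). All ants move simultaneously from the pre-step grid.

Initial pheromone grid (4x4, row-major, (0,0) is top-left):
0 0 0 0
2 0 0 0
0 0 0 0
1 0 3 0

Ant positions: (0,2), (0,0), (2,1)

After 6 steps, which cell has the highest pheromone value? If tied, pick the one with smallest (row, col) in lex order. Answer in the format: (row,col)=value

Answer: (1,0)=8

Derivation:
Step 1: ant0:(0,2)->E->(0,3) | ant1:(0,0)->S->(1,0) | ant2:(2,1)->N->(1,1)
  grid max=3 at (1,0)
Step 2: ant0:(0,3)->S->(1,3) | ant1:(1,0)->E->(1,1) | ant2:(1,1)->W->(1,0)
  grid max=4 at (1,0)
Step 3: ant0:(1,3)->N->(0,3) | ant1:(1,1)->W->(1,0) | ant2:(1,0)->E->(1,1)
  grid max=5 at (1,0)
Step 4: ant0:(0,3)->S->(1,3) | ant1:(1,0)->E->(1,1) | ant2:(1,1)->W->(1,0)
  grid max=6 at (1,0)
Step 5: ant0:(1,3)->N->(0,3) | ant1:(1,1)->W->(1,0) | ant2:(1,0)->E->(1,1)
  grid max=7 at (1,0)
Step 6: ant0:(0,3)->S->(1,3) | ant1:(1,0)->E->(1,1) | ant2:(1,1)->W->(1,0)
  grid max=8 at (1,0)
Final grid:
  0 0 0 0
  8 6 0 1
  0 0 0 0
  0 0 0 0
Max pheromone 8 at (1,0)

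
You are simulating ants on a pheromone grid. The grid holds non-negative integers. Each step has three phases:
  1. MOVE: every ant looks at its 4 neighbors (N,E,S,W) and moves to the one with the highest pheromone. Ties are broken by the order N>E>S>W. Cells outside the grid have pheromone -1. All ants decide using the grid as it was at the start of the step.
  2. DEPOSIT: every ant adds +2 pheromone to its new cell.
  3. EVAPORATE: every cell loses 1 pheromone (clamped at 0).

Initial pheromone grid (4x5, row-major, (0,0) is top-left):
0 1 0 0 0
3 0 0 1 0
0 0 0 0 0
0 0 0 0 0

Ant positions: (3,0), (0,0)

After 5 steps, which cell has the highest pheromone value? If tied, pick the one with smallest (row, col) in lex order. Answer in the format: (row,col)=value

Step 1: ant0:(3,0)->N->(2,0) | ant1:(0,0)->S->(1,0)
  grid max=4 at (1,0)
Step 2: ant0:(2,0)->N->(1,0) | ant1:(1,0)->S->(2,0)
  grid max=5 at (1,0)
Step 3: ant0:(1,0)->S->(2,0) | ant1:(2,0)->N->(1,0)
  grid max=6 at (1,0)
Step 4: ant0:(2,0)->N->(1,0) | ant1:(1,0)->S->(2,0)
  grid max=7 at (1,0)
Step 5: ant0:(1,0)->S->(2,0) | ant1:(2,0)->N->(1,0)
  grid max=8 at (1,0)
Final grid:
  0 0 0 0 0
  8 0 0 0 0
  5 0 0 0 0
  0 0 0 0 0
Max pheromone 8 at (1,0)

Answer: (1,0)=8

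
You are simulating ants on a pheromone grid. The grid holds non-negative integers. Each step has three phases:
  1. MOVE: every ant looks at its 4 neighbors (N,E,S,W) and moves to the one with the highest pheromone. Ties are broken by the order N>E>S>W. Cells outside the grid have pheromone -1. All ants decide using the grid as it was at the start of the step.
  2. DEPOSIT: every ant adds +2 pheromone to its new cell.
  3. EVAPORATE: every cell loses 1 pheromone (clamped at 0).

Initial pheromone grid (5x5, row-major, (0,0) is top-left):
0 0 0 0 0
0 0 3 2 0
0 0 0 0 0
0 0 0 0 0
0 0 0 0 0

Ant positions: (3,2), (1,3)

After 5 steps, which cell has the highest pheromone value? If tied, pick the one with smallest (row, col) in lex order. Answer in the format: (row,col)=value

Step 1: ant0:(3,2)->N->(2,2) | ant1:(1,3)->W->(1,2)
  grid max=4 at (1,2)
Step 2: ant0:(2,2)->N->(1,2) | ant1:(1,2)->E->(1,3)
  grid max=5 at (1,2)
Step 3: ant0:(1,2)->E->(1,3) | ant1:(1,3)->W->(1,2)
  grid max=6 at (1,2)
Step 4: ant0:(1,3)->W->(1,2) | ant1:(1,2)->E->(1,3)
  grid max=7 at (1,2)
Step 5: ant0:(1,2)->E->(1,3) | ant1:(1,3)->W->(1,2)
  grid max=8 at (1,2)
Final grid:
  0 0 0 0 0
  0 0 8 5 0
  0 0 0 0 0
  0 0 0 0 0
  0 0 0 0 0
Max pheromone 8 at (1,2)

Answer: (1,2)=8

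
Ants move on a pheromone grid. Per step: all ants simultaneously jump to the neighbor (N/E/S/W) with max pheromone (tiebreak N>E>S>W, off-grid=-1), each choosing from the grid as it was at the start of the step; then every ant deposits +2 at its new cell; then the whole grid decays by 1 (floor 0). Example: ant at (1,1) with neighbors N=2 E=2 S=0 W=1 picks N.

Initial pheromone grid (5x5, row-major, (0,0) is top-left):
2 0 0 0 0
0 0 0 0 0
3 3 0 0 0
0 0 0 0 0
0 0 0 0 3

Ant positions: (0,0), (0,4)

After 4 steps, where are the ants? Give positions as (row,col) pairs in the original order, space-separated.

Step 1: ant0:(0,0)->E->(0,1) | ant1:(0,4)->S->(1,4)
  grid max=2 at (2,0)
Step 2: ant0:(0,1)->W->(0,0) | ant1:(1,4)->N->(0,4)
  grid max=2 at (0,0)
Step 3: ant0:(0,0)->E->(0,1) | ant1:(0,4)->S->(1,4)
  grid max=1 at (0,0)
Step 4: ant0:(0,1)->W->(0,0) | ant1:(1,4)->N->(0,4)
  grid max=2 at (0,0)

(0,0) (0,4)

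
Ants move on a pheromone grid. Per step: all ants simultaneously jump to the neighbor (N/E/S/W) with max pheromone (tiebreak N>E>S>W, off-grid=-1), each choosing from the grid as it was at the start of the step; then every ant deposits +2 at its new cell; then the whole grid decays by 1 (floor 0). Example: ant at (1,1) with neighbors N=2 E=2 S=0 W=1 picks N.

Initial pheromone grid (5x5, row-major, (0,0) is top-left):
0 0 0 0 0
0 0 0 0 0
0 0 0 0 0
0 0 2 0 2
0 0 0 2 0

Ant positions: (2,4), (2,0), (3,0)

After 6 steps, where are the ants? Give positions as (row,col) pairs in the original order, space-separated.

Step 1: ant0:(2,4)->S->(3,4) | ant1:(2,0)->N->(1,0) | ant2:(3,0)->N->(2,0)
  grid max=3 at (3,4)
Step 2: ant0:(3,4)->N->(2,4) | ant1:(1,0)->S->(2,0) | ant2:(2,0)->N->(1,0)
  grid max=2 at (1,0)
Step 3: ant0:(2,4)->S->(3,4) | ant1:(2,0)->N->(1,0) | ant2:(1,0)->S->(2,0)
  grid max=3 at (1,0)
Step 4: ant0:(3,4)->N->(2,4) | ant1:(1,0)->S->(2,0) | ant2:(2,0)->N->(1,0)
  grid max=4 at (1,0)
Step 5: ant0:(2,4)->S->(3,4) | ant1:(2,0)->N->(1,0) | ant2:(1,0)->S->(2,0)
  grid max=5 at (1,0)
Step 6: ant0:(3,4)->N->(2,4) | ant1:(1,0)->S->(2,0) | ant2:(2,0)->N->(1,0)
  grid max=6 at (1,0)

(2,4) (2,0) (1,0)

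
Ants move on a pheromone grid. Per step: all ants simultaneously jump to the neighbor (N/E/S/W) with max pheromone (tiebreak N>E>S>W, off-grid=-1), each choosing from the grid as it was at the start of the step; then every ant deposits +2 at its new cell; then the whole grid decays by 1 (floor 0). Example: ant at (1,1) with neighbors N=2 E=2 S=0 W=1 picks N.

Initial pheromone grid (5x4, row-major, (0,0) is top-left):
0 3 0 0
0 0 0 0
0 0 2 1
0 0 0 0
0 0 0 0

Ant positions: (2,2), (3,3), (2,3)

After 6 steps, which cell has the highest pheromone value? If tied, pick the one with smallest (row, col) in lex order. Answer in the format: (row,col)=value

Step 1: ant0:(2,2)->E->(2,3) | ant1:(3,3)->N->(2,3) | ant2:(2,3)->W->(2,2)
  grid max=4 at (2,3)
Step 2: ant0:(2,3)->W->(2,2) | ant1:(2,3)->W->(2,2) | ant2:(2,2)->E->(2,3)
  grid max=6 at (2,2)
Step 3: ant0:(2,2)->E->(2,3) | ant1:(2,2)->E->(2,3) | ant2:(2,3)->W->(2,2)
  grid max=8 at (2,3)
Step 4: ant0:(2,3)->W->(2,2) | ant1:(2,3)->W->(2,2) | ant2:(2,2)->E->(2,3)
  grid max=10 at (2,2)
Step 5: ant0:(2,2)->E->(2,3) | ant1:(2,2)->E->(2,3) | ant2:(2,3)->W->(2,2)
  grid max=12 at (2,3)
Step 6: ant0:(2,3)->W->(2,2) | ant1:(2,3)->W->(2,2) | ant2:(2,2)->E->(2,3)
  grid max=14 at (2,2)
Final grid:
  0 0 0 0
  0 0 0 0
  0 0 14 13
  0 0 0 0
  0 0 0 0
Max pheromone 14 at (2,2)

Answer: (2,2)=14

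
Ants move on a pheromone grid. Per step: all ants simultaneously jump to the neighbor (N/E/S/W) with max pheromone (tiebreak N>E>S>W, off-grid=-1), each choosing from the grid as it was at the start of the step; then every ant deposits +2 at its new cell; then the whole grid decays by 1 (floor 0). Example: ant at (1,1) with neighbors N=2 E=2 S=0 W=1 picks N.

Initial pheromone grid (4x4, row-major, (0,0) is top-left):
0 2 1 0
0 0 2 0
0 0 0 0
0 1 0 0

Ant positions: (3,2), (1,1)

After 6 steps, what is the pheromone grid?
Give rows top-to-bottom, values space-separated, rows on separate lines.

After step 1: ants at (3,1),(0,1)
  0 3 0 0
  0 0 1 0
  0 0 0 0
  0 2 0 0
After step 2: ants at (2,1),(0,2)
  0 2 1 0
  0 0 0 0
  0 1 0 0
  0 1 0 0
After step 3: ants at (3,1),(0,1)
  0 3 0 0
  0 0 0 0
  0 0 0 0
  0 2 0 0
After step 4: ants at (2,1),(0,2)
  0 2 1 0
  0 0 0 0
  0 1 0 0
  0 1 0 0
After step 5: ants at (3,1),(0,1)
  0 3 0 0
  0 0 0 0
  0 0 0 0
  0 2 0 0
After step 6: ants at (2,1),(0,2)
  0 2 1 0
  0 0 0 0
  0 1 0 0
  0 1 0 0

0 2 1 0
0 0 0 0
0 1 0 0
0 1 0 0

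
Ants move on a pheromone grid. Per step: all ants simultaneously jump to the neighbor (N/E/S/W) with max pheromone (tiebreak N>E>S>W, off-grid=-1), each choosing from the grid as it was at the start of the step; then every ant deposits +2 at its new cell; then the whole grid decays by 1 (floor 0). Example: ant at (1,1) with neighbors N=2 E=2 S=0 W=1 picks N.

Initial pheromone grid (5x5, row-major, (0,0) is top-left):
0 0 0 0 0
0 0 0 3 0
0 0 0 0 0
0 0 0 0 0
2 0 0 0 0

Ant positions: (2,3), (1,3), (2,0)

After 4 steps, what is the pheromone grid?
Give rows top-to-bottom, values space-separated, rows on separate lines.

After step 1: ants at (1,3),(0,3),(1,0)
  0 0 0 1 0
  1 0 0 4 0
  0 0 0 0 0
  0 0 0 0 0
  1 0 0 0 0
After step 2: ants at (0,3),(1,3),(0,0)
  1 0 0 2 0
  0 0 0 5 0
  0 0 0 0 0
  0 0 0 0 0
  0 0 0 0 0
After step 3: ants at (1,3),(0,3),(0,1)
  0 1 0 3 0
  0 0 0 6 0
  0 0 0 0 0
  0 0 0 0 0
  0 0 0 0 0
After step 4: ants at (0,3),(1,3),(0,2)
  0 0 1 4 0
  0 0 0 7 0
  0 0 0 0 0
  0 0 0 0 0
  0 0 0 0 0

0 0 1 4 0
0 0 0 7 0
0 0 0 0 0
0 0 0 0 0
0 0 0 0 0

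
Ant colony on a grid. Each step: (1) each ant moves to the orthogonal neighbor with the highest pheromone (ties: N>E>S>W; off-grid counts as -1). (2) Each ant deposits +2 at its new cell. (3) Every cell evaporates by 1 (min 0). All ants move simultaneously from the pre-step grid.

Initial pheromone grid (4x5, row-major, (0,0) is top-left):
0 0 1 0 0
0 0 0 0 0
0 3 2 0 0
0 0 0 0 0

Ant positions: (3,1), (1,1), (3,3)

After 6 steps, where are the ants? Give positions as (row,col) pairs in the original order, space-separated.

Step 1: ant0:(3,1)->N->(2,1) | ant1:(1,1)->S->(2,1) | ant2:(3,3)->N->(2,3)
  grid max=6 at (2,1)
Step 2: ant0:(2,1)->E->(2,2) | ant1:(2,1)->E->(2,2) | ant2:(2,3)->W->(2,2)
  grid max=6 at (2,2)
Step 3: ant0:(2,2)->W->(2,1) | ant1:(2,2)->W->(2,1) | ant2:(2,2)->W->(2,1)
  grid max=10 at (2,1)
Step 4: ant0:(2,1)->E->(2,2) | ant1:(2,1)->E->(2,2) | ant2:(2,1)->E->(2,2)
  grid max=10 at (2,2)
Step 5: ant0:(2,2)->W->(2,1) | ant1:(2,2)->W->(2,1) | ant2:(2,2)->W->(2,1)
  grid max=14 at (2,1)
Step 6: ant0:(2,1)->E->(2,2) | ant1:(2,1)->E->(2,2) | ant2:(2,1)->E->(2,2)
  grid max=14 at (2,2)

(2,2) (2,2) (2,2)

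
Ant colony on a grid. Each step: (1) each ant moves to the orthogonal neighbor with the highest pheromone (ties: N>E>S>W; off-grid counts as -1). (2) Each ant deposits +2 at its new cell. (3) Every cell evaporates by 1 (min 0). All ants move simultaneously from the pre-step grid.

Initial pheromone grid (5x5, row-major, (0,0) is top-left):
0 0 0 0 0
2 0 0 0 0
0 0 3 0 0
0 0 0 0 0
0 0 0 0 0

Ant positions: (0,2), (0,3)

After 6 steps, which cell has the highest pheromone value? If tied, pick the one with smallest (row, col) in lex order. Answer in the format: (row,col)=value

Answer: (0,3)=6

Derivation:
Step 1: ant0:(0,2)->E->(0,3) | ant1:(0,3)->E->(0,4)
  grid max=2 at (2,2)
Step 2: ant0:(0,3)->E->(0,4) | ant1:(0,4)->W->(0,3)
  grid max=2 at (0,3)
Step 3: ant0:(0,4)->W->(0,3) | ant1:(0,3)->E->(0,4)
  grid max=3 at (0,3)
Step 4: ant0:(0,3)->E->(0,4) | ant1:(0,4)->W->(0,3)
  grid max=4 at (0,3)
Step 5: ant0:(0,4)->W->(0,3) | ant1:(0,3)->E->(0,4)
  grid max=5 at (0,3)
Step 6: ant0:(0,3)->E->(0,4) | ant1:(0,4)->W->(0,3)
  grid max=6 at (0,3)
Final grid:
  0 0 0 6 6
  0 0 0 0 0
  0 0 0 0 0
  0 0 0 0 0
  0 0 0 0 0
Max pheromone 6 at (0,3)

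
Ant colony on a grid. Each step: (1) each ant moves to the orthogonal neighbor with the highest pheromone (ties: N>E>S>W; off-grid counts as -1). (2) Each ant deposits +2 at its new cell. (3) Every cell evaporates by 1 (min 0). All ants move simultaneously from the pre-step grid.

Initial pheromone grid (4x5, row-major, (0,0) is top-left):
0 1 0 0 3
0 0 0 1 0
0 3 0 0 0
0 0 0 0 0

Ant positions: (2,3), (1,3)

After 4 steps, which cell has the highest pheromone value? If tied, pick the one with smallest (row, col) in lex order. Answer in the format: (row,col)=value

Answer: (0,4)=5

Derivation:
Step 1: ant0:(2,3)->N->(1,3) | ant1:(1,3)->N->(0,3)
  grid max=2 at (0,4)
Step 2: ant0:(1,3)->N->(0,3) | ant1:(0,3)->E->(0,4)
  grid max=3 at (0,4)
Step 3: ant0:(0,3)->E->(0,4) | ant1:(0,4)->W->(0,3)
  grid max=4 at (0,4)
Step 4: ant0:(0,4)->W->(0,3) | ant1:(0,3)->E->(0,4)
  grid max=5 at (0,4)
Final grid:
  0 0 0 4 5
  0 0 0 0 0
  0 0 0 0 0
  0 0 0 0 0
Max pheromone 5 at (0,4)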